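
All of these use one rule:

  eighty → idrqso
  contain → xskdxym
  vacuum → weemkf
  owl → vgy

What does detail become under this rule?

The output letters match the input read backwards, each shifted +10: eighty reversed is ythgie. Two steps: reverse the string, then apply a Caesar shift of +10.
For detail: reverse → liated; then shift: l+10=v, i+10=s, a+10=k, t+10=d, e+10=o, d+10=n.

vskdon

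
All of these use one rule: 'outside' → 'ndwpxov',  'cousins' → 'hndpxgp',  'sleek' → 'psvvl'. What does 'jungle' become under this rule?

o(14)→n(13) and u(20)→d(3) fit y≡7x+19 (mod 26); the inverse of 7 mod 26 is 15. Treating letters as 0–25, the rule is x ↦ 7x + 19 (mod 26).
For jungle: j(9)→7·9+19≡4=e; u(20)→7·20+19≡3=d; n(13)→7·13+19≡6=g; g(6)→7·6+19≡9=j; l(11)→7·11+19≡18=s; e(4)→7·4+19≡21=v (all mod 26).

edgjsv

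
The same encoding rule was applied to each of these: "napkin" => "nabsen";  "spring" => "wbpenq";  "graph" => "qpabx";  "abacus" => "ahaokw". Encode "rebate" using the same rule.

n(13)→n(13) and a(0)→a(0) fit y≡7x+0 (mod 26); the inverse of 7 mod 26 is 15. This is an affine cipher: with a=0,…,z=25, each position x becomes (7x+0) mod 26.
Applying it to rebate: r(17)→7·17+0≡15=p; e(4)→7·4+0≡2=c; b(1)→7·1+0≡7=h; a(0)→7·0+0≡0=a; t(19)→7·19+0≡3=d; e(4)→7·4+0≡2=c (all mod 26).

pchadc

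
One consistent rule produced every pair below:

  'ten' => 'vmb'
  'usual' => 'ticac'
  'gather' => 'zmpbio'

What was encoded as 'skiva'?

snack

The output letters match the input read backwards, each shifted +8: ten reversed is net. Read the word backwards and shift each letter +8.
Decoding skiva: shift back: s−8=k, k−8=c, i−8=a, v−8=n, a−8=s → kcans; then reverse → snack.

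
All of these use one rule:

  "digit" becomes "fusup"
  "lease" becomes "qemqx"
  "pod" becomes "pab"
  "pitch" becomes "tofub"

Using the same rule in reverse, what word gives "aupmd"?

Two steps: reverse the string, then apply a Caesar shift of +12.
Undoing it on aupmd: shift back: a−12=o, u−12=i, p−12=d, m−12=a, d−12=r → oidar; then reverse → radio.

radio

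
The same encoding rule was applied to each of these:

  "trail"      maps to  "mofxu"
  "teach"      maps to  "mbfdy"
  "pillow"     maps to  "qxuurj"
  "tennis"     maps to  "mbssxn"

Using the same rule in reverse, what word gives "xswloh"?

t(19)→m(12) and r(17)→o(14) fit y≡25x+5 (mod 26); the inverse of 25 mod 26 is 25. This is an affine cipher: with a=0,…,z=25, each position x becomes (25x+5) mod 26.
Reversing it on xswloh: x(23)→25·(23−5)≡8=i; s(18)→25·(18−5)≡13=n; w(22)→25·(22−5)≡9=j; l(11)→25·(11−5)≡20=u; o(14)→25·(14−5)≡17=r; h(7)→25·(7−5)≡24=y (all mod 26).

injury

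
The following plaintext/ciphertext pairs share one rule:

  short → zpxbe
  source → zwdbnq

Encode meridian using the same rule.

In short: s→z is +7, h→p is +8, o→x is +9, r→b is +10 — the shift increases by 1 each position. The shift increases by 1 at each position, starting from +7: 7, 8, 9, ….
Applying it to meridian: m+7=t, e+8=m, r+9=a, i+10=s, d+11=o, i+12=u, a+13=n, n+14=b.

tmasounb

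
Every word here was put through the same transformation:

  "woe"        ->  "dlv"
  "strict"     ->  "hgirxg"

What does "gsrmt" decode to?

thing

Each pair mirrors across the alphabet (w↔d, o↔l, e↔v): positions sum to 25. Each letter is replaced by its mirror in the alphabet: a↔z, b↔y, c↔x, and so on (the Atbash cipher).
Decoding gsrmt: g↔t, s↔h, r↔i, m↔n, t↔g.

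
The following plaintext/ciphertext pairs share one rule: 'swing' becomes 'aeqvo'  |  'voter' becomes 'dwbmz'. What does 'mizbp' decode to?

Every letter moves 8 places later in the alphabet, wrapping around z→a.
Decoding mizbp: m−8=e, i−8=a, z−8=r, b−8=t, p−8=h.

earth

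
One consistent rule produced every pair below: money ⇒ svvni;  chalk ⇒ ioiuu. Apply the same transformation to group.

mywdz

In money: m→s is +6, o→v is +7, n→v is +8, e→n is +9 — the shift increases by 1 each position. Each letter shifts forward by (position + 6), i.e. 6, 7, 8, … — the shift grows by one for each successive letter.
For group: g+6=m, r+7=y, o+8=w, u+9=d, p+10=z.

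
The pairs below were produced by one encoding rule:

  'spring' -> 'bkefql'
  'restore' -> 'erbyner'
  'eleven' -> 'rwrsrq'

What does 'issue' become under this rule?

fbbvr

s(18)→b(1) and p(15)→k(10) fit y≡23x+3 (mod 26); the inverse of 23 mod 26 is 17. This is an affine cipher: with a=0,…,z=25, each position x becomes (23x+3) mod 26.
Applying it to issue: i(8)→23·8+3≡5=f; s(18)→23·18+3≡1=b; s(18)→23·18+3≡1=b; u(20)→23·20+3≡21=v; e(4)→23·4+3≡17=r (all mod 26).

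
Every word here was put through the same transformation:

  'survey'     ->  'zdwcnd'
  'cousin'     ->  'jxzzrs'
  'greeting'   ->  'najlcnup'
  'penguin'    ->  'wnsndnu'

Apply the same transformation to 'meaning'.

Shifts by position in survey: pos 0: s→z (+7), pos 1: u→d (+9), pos 2: r→w (+5), pos 3: v→c (+7), pos 4: e→n (+9), pos 5: y→d (+5) — repeating every 3. It's a Vigenère-style cipher with numeric key [7,9,5]: position i shifts by key[i mod 3].
For meaning: m+7=t, e+9=n, a+5=f, n+7=u, i+9=r, n+5=s, g+7=n.

tnfursn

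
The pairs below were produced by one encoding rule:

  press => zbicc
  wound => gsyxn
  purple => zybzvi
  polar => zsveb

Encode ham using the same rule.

The shift depends on letter class: consonant p→z is +10, but vowel e→i is +4. Vowels shift forward by 4 and consonants shift forward by 10.
On ham: h(cons)+10=r, a(vowel)+4=e, m(cons)+10=w.

rew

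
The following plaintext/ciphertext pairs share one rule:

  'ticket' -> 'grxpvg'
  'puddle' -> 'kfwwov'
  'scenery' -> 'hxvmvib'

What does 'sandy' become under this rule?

hzmwb

Each pair mirrors across the alphabet (t↔g, i↔r, c↔x): positions sum to 25. This is the alphabet-reversal cipher (Atbash): a becomes z, b becomes y, etc.
Applying it to sandy: s↔h, a↔z, n↔m, d↔w, y↔b.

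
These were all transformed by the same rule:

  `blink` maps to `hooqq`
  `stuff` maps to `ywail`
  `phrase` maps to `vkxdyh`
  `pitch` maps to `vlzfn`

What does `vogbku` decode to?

Shifts by position in blink: pos 0: b→h (+6), pos 1: l→o (+3), pos 2: i→o (+6), pos 3: n→q (+3) — repeating every 2. The shifts repeat in a cycle of length 2: positions 0,1,… shift by +6, +3, then the pattern repeats.
Undoing it on vogbku: v−6=p, o−3=l, g−6=a, b−3=y, k−6=e, u−3=r.

player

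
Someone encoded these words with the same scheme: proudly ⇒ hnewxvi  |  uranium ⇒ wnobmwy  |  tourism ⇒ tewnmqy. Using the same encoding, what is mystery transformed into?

Treating letters as 0–25, the rule is x ↦ 3x + 14 (mod 26).
On mystery: m(12)→3·12+14≡24=y; y(24)→3·24+14≡8=i; s(18)→3·18+14≡16=q; t(19)→3·19+14≡19=t; e(4)→3·4+14≡0=a; r(17)→3·17+14≡13=n; y(24)→3·24+14≡8=i (all mod 26).

yiqtani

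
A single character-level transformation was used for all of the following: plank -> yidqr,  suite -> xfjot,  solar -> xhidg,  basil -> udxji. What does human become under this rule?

Treating letters as 0–25, the rule is x ↦ 17x + 3 (mod 26).
On human: h(7)→17·7+3≡18=s; u(20)→17·20+3≡5=f; m(12)→17·12+3≡25=z; a(0)→17·0+3≡3=d; n(13)→17·13+3≡16=q (all mod 26).

sfzdq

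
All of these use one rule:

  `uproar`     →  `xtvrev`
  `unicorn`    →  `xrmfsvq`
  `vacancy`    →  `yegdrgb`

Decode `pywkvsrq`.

It's a Vigenère-style cipher with numeric key [3,4,4]: position i shifts by key[i mod 3].
Reversing it on pywkvsrq: p−3=m, y−4=u, w−4=s, k−3=h, v−4=r, s−4=o, r−3=o, q−4=m.

mushroom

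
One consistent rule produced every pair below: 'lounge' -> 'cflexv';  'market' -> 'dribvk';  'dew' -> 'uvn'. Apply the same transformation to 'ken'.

Compare letters: l→c is +17, o→f is +17, u→l is +17 — a constant shift. This is a Caesar cipher with shift 17.
On ken: k+17=b, e+17=v, n+17=e.

bve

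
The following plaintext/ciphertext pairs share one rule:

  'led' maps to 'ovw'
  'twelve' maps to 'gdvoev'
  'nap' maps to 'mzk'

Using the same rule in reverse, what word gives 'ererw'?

vivid

Each pair mirrors across the alphabet (l↔o, e↔v, d↔w): positions sum to 25. This is the alphabet-reversal cipher (Atbash): a becomes z, b becomes y, etc.
Reversing it on ererw: e↔v, r↔i, e↔v, r↔i, w↔d.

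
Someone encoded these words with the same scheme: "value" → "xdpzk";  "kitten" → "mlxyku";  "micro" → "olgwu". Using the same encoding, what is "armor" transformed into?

Letter i (0-indexed) is shifted by i+2, so successive shifts are 2, 3, 4, ….
Applying it to armor: a+2=c, r+3=u, m+4=q, o+5=t, r+6=x.

cuqtx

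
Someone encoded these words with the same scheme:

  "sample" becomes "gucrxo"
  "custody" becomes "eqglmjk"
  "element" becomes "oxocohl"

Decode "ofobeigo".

exercise

This is an affine cipher: with a=0,…,z=25, each position x becomes (5x+20) mod 26.
Undoing it on ofobeigo: o(14)→21·(14−20)≡4=e; f(5)→21·(5−20)≡23=x; o(14)→21·(14−20)≡4=e; b(1)→21·(1−20)≡17=r; e(4)→21·(4−20)≡2=c; i(8)→21·(8−20)≡8=i; g(6)→21·(6−20)≡18=s; o(14)→21·(14−20)≡4=e (all mod 26).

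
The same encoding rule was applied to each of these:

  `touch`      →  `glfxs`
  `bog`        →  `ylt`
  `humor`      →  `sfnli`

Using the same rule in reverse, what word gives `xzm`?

can

Letters are reflected about the middle of the alphabet (position → 25−position): Atbash.
Reversing it on xzm: x↔c, z↔a, m↔n.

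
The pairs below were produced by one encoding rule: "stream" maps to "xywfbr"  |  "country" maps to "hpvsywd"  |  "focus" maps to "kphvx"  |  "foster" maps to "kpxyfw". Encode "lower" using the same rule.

qpbfw

The shift depends on letter class: consonant s→x is +5, but vowel e→f is +1. Vowels shift forward by 1 and consonants shift forward by 5.
Applying it to lower: l(cons)+5=q, o(vowel)+1=p, w(cons)+5=b, e(vowel)+1=f, r(cons)+5=w.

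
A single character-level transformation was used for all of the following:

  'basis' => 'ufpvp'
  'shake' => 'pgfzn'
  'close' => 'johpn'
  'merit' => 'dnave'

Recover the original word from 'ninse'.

event

b(1)→u(20) and a(0)→f(5) fit y≡15x+5 (mod 26); the inverse of 15 mod 26 is 7. Treating letters as 0–25, the rule is x ↦ 15x + 5 (mod 26).
Decoding ninse: n(13)→7·(13−5)≡4=e; i(8)→7·(8−5)≡21=v; n(13)→7·(13−5)≡4=e; s(18)→7·(18−5)≡13=n; e(4)→7·(4−5)≡19=t (all mod 26).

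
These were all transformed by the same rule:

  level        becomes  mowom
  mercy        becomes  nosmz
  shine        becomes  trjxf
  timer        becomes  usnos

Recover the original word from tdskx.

straw

The shifts repeat in a cycle of length 2: positions 0,1,… shift by +1, +10, then the pattern repeats.
Undoing it on tdskx: t−1=s, d−10=t, s−1=r, k−10=a, x−1=w.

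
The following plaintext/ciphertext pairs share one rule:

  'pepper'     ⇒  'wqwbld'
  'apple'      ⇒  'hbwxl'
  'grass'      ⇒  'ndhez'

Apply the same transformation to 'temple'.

aqtbsq

Shifts by position in pepper: pos 0: p→w (+7), pos 1: e→q (+12), pos 2: p→w (+7), pos 3: p→b (+12) — repeating every 2. It's a Vigenère-style cipher with numeric key [7,12]: position i shifts by key[i mod 2].
On temple: t+7=a, e+12=q, m+7=t, p+12=b, l+7=s, e+12=q.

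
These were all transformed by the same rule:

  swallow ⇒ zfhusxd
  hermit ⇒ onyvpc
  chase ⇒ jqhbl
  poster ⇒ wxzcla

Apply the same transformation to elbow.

Shifts by position in swallow: pos 0: s→z (+7), pos 1: w→f (+9), pos 2: a→h (+7), pos 3: l→u (+9) — repeating every 2. A repeating key of period 2 is used — shifts +7, +9 over and over.
For elbow: e+7=l, l+9=u, b+7=i, o+9=x, w+7=d.

luixd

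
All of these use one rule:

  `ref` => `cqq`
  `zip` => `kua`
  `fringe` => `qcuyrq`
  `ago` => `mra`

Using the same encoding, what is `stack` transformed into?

The shift depends on letter class: consonant r→c is +11, but vowel e→q is +12. Vowels shift forward by 12 and consonants shift forward by 11.
For stack: s(cons)+11=d, t(cons)+11=e, a(vowel)+12=m, c(cons)+11=n, k(cons)+11=v.

demnv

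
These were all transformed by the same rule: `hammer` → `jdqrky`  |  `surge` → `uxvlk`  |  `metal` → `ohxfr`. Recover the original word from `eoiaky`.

In hammer: h→j is +2, a→d is +3, m→q is +4, m→r is +5 — the shift increases by 1 each position. Each letter shifts forward by (position + 2), i.e. 2, 3, 4, … — the shift grows by one for each successive letter.
Decoding eoiaky: e−2=c, o−3=l, i−4=e, a−5=v, k−6=e, y−7=r.

clever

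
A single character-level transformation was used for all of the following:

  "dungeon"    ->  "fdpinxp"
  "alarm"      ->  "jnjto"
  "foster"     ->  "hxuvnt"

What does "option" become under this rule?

xrvrxp

The shift depends on letter class: consonant d→f is +2, but vowel u→d is +9. Vowels shift forward by 9 and consonants shift forward by 2.
Applying it to option: o(vowel)+9=x, p(cons)+2=r, t(cons)+2=v, i(vowel)+9=r, o(vowel)+9=x, n(cons)+2=p.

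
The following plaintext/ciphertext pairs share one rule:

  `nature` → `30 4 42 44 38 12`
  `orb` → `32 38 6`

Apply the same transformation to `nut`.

n(#14)→30 and a(#1)→4: differences scale by 2, so n = 2·pos + 2. With a=1..z=26, the number is 2·pos + 2.
For nut: n=14→30, u=21→44, t=20→42.

30 44 42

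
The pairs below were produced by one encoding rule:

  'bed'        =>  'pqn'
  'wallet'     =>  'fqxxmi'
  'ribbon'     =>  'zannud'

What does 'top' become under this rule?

The output letters match the input read backwards, each shifted +12: bed reversed is deb. The word is reversed, then every letter is shifted forward by 12.
For top: reverse → pot; then shift: p+12=b, o+12=a, t+12=f.

baf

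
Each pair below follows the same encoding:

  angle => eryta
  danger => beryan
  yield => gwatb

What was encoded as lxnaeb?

thread

a(0)→e(4) and n(13)→r(17) fit y≡25x+4 (mod 26); the inverse of 25 mod 26 is 25. Treating letters as 0–25, the rule is x ↦ 25x + 4 (mod 26).
Undoing it on lxnaeb: l(11)→25·(11−4)≡19=t; x(23)→25·(23−4)≡7=h; n(13)→25·(13−4)≡17=r; a(0)→25·(0−4)≡4=e; e(4)→25·(4−4)≡0=a; b(1)→25·(1−4)≡3=d (all mod 26).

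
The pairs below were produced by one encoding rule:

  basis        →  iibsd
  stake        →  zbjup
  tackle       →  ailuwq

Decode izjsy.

In basis: b→i is +7, a→i is +8, s→b is +9, i→s is +10 — the shift increases by 1 each position. Each letter shifts forward by (position + 7), i.e. 7, 8, 9, … — the shift grows by one for each successive letter.
Reversing it on izjsy: i−7=b, z−8=r, j−9=a, s−10=i, y−11=n.

brain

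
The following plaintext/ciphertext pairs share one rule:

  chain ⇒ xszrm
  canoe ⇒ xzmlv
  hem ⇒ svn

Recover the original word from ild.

row

Each pair mirrors across the alphabet (c↔x, h↔s, a↔z): positions sum to 25. This is the alphabet-reversal cipher (Atbash): a becomes z, b becomes y, etc.
Undoing it on ild: i↔r, l↔o, d↔w.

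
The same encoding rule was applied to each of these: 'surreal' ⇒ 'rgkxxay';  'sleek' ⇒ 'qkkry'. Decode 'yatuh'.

The output letters match the input read backwards, each shifted +6: surreal reversed is laerrus. Two steps: reverse the string, then apply a Caesar shift of +6.
Reversing it on yatuh: shift back: y−6=s, a−6=u, t−6=n, u−6=o, h−6=b → sunob; then reverse → bonus.

bonus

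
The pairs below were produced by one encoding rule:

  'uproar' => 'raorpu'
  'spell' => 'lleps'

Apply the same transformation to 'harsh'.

hsrah

It's just the letters in reverse order.
Applying it to harsh: reverse → hsrah.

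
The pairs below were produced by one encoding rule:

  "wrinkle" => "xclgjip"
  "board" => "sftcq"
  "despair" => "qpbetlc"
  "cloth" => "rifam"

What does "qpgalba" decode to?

dentist

w(22)→x(23) and r(17)→c(2) fit y≡25x+19 (mod 26); the inverse of 25 mod 26 is 25. This is an affine cipher: with a=0,…,z=25, each position x becomes (25x+19) mod 26.
Decoding qpgalba: q(16)→25·(16−19)≡3=d; p(15)→25·(15−19)≡4=e; g(6)→25·(6−19)≡13=n; a(0)→25·(0−19)≡19=t; l(11)→25·(11−19)≡8=i; b(1)→25·(1−19)≡18=s; a(0)→25·(0−19)≡19=t (all mod 26).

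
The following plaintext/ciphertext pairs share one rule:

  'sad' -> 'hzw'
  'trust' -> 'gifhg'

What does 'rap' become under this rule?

Each pair mirrors across the alphabet (s↔h, a↔z, d↔w): positions sum to 25. Each letter is replaced by its mirror in the alphabet: a↔z, b↔y, c↔x, and so on (the Atbash cipher).
Applying it to rap: r↔i, a↔z, p↔k.

izk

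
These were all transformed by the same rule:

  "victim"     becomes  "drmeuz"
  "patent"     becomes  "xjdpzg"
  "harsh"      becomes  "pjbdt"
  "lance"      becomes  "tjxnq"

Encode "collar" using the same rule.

kxvwme

The shift increases by 1 at each position, starting from +8: 8, 9, 10, ….
Applying it to collar: c+8=k, o+9=x, l+10=v, l+11=w, a+12=m, r+13=e.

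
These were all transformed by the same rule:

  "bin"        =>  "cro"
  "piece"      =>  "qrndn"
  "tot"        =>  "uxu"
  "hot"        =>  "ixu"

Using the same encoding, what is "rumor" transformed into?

The shift depends on letter class: consonant b→c is +1, but vowel i→r is +9. Vowels shift forward by 9 and consonants shift forward by 1.
On rumor: r(cons)+1=s, u(vowel)+9=d, m(cons)+1=n, o(vowel)+9=x, r(cons)+1=s.

sdnxs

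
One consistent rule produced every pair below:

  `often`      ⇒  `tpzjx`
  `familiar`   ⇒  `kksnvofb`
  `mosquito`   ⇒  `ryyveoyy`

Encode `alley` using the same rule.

Shifts by position in often: pos 0: o→t (+5), pos 1: f→p (+10), pos 2: t→z (+6), pos 3: e→j (+5), pos 4: n→x (+10) — repeating every 3. It's a Vigenère-style cipher with numeric key [5,10,6]: position i shifts by key[i mod 3].
For alley: a+5=f, l+10=v, l+6=r, e+5=j, y+10=i.

fvrji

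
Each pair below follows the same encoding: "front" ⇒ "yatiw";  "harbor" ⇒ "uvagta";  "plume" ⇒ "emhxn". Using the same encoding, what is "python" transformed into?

f(5)→y(24) and r(17)→a(0) fit y≡11x+21 (mod 26); the inverse of 11 mod 26 is 19. This is an affine cipher: with a=0,…,z=25, each position x becomes (11x+21) mod 26.
For python: p(15)→11·15+21≡4=e; y(24)→11·24+21≡25=z; t(19)→11·19+21≡22=w; h(7)→11·7+21≡20=u; o(14)→11·14+21≡19=t; n(13)→11·13+21≡8=i (all mod 26).

ezwuti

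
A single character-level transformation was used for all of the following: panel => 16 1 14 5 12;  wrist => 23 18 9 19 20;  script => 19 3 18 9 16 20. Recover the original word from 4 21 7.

dug

p is letter #16 and maps to 16: an offset of 0. Letters become their 1-indexed alphabet positions: a=1 … z=26.
Undoing it on 4 21 7: 4=d, 21=u, 7=g.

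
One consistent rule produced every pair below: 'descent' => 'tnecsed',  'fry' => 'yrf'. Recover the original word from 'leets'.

The word is simply reversed.
Undoing it on leets: then reverse → steel.

steel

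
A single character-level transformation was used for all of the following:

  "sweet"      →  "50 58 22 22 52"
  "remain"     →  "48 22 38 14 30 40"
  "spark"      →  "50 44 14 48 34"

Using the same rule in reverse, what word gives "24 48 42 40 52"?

front

s(#19)→50 and w(#23)→58: differences scale by 2, so n = 2·pos + 12. With a=1..z=26, the number is 2·pos + 12.
Decoding 24 48 42 40 52: 24→(24−12)÷2=6=f, 48→(48−12)÷2=18=r, 42→(42−12)÷2=15=o, 40→(40−12)÷2=14=n, 52→(52−12)÷2=20=t.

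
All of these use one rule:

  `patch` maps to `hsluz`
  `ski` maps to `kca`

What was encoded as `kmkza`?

Compare letters: p→h is +18, a→s is +18, t→l is +18 — a constant shift. Each letter is shifted forward by 18 in the alphabet (a Caesar shift of +18).
Undoing it on kmkza: k−18=s, m−18=u, k−18=s, z−18=h, a−18=i.

sushi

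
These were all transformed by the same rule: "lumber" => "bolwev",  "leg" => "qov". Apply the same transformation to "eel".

voo

The output letters match the input read backwards, each shifted +10: lumber reversed is rebmul. Read the word backwards and shift each letter +10.
For eel: reverse → lee; then shift: l+10=v, e+10=o, e+10=o.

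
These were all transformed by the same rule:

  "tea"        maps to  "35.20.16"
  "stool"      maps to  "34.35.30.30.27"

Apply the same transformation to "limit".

t is letter #20 and maps to 35: an offset of 15. Each letter is replaced by its alphabet position (a=1..z=26) + 15.
Applying it to limit: l=12→27, i=9→24, m=13→28, i=9→24, t=20→35.

27.24.28.24.35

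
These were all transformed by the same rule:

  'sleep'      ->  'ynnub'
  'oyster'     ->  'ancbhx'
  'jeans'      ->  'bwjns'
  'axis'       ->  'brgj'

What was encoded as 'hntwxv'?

Two steps: reverse the string, then apply a Caesar shift of +9.
Undoing it on hntwxv: shift back: h−9=y, n−9=e, t−9=k, w−9=n, x−9=o, v−9=m → yeknom; then reverse → monkey.

monkey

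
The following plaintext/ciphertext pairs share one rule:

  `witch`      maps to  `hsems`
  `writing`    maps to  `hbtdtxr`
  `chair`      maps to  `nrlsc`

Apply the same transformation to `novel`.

Shifts by position in witch: pos 0: w→h (+11), pos 1: i→s (+10), pos 2: t→e (+11), pos 3: c→m (+10) — repeating every 2. It's a Vigenère-style cipher with numeric key [11,10]: position i shifts by key[i mod 2].
On novel: n+11=y, o+10=y, v+11=g, e+10=o, l+11=w.

yygow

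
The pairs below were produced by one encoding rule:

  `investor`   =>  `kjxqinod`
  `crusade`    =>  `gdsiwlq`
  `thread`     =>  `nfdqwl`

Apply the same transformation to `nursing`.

jsdikja

i(8)→k(10) and n(13)→j(9) fit y≡5x+22 (mod 26); the inverse of 5 mod 26 is 21. This is an affine cipher: with a=0,…,z=25, each position x becomes (5x+22) mod 26.
For nursing: n(13)→5·13+22≡9=j; u(20)→5·20+22≡18=s; r(17)→5·17+22≡3=d; s(18)→5·18+22≡8=i; i(8)→5·8+22≡10=k; n(13)→5·13+22≡9=j; g(6)→5·6+22≡0=a (all mod 26).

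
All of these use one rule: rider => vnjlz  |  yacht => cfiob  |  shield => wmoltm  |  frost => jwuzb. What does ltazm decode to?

house

Letter i (0-indexed) is shifted by i+4, so successive shifts are 4, 5, 6, ….
Reversing it on ltazm: l−4=h, t−5=o, a−6=u, z−7=s, m−8=e.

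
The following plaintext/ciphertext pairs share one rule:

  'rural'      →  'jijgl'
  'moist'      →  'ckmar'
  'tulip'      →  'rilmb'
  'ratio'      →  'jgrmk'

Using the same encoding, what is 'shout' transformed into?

This is an affine cipher: with a=0,…,z=25, each position x becomes (17x+6) mod 26.
Applying it to shout: s(18)→17·18+6≡0=a; h(7)→17·7+6≡21=v; o(14)→17·14+6≡10=k; u(20)→17·20+6≡8=i; t(19)→17·19+6≡17=r (all mod 26).

avkir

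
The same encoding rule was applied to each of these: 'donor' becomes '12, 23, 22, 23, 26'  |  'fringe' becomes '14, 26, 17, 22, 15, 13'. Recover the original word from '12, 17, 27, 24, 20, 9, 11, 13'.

displace

The number is (letter's place in the alphabet, a=1) + 8.
Decoding 12, 17, 27, 24, 20, 9, 11, 13: 12→(12−8)÷1=4=d, 17→(17−8)÷1=9=i, 27→(27−8)÷1=19=s, 24→(24−8)÷1=16=p, 20→(20−8)÷1=12=l, 9→(9−8)÷1=1=a, 11→(11−8)÷1=3=c, 13→(13−8)÷1=5=e.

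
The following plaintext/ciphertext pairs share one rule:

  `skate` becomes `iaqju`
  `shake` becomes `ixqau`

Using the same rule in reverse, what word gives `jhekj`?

trout

Compare letters: s→i is +16, k→a is +16, a→q is +16 — a constant shift. It's a constant shift of +16 (ROT16).
Decoding jhekj: j−16=t, h−16=r, e−16=o, k−16=u, j−16=t.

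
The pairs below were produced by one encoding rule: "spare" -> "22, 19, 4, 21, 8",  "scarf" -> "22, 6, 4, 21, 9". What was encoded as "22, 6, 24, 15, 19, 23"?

sculpt

s is letter #19 and maps to 22: an offset of 3. Each letter is replaced by its alphabet position (a=1..z=26) + 3.
Reversing it on 22, 6, 24, 15, 19, 23: 22→(22−3)÷1=19=s, 6→(6−3)÷1=3=c, 24→(24−3)÷1=21=u, 15→(15−3)÷1=12=l, 19→(19−3)÷1=16=p, 23→(23−3)÷1=20=t.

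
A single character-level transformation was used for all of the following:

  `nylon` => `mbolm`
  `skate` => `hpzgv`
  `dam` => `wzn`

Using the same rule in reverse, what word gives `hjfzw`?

This is the alphabet-reversal cipher (Atbash): a becomes z, b becomes y, etc.
Undoing it on hjfzw: h↔s, j↔q, f↔u, z↔a, w↔d.

squad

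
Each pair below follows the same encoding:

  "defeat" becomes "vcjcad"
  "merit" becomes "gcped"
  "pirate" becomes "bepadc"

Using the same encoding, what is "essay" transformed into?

This is an affine cipher: with a=0,…,z=25, each position x becomes (7x+0) mod 26.
For essay: e(4)→7·4+0≡2=c; s(18)→7·18+0≡22=w; s(18)→7·18+0≡22=w; a(0)→7·0+0≡0=a; y(24)→7·24+0≡12=m (all mod 26).

cwwam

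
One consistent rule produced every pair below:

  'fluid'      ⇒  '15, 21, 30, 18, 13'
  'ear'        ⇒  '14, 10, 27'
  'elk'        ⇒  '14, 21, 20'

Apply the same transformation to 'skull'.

Letters become their 1-based position plus 9 (so a→10, b→11, …).
For skull: s=19→28, k=11→20, u=21→30, l=12→21, l=12→21.

28, 20, 30, 21, 21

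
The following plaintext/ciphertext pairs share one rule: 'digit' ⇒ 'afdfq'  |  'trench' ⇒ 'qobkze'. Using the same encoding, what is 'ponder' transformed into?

Each letter is shifted forward by 23 in the alphabet (a Caesar shift of +23).
For ponder: p+23=m, o+23=l, n+23=k, d+23=a, e+23=b, r+23=o.

mlkabo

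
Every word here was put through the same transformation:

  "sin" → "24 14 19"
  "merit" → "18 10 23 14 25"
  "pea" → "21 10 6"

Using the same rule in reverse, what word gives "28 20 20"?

The number is (letter's place in the alphabet, a=1) + 5.
Reversing it on 28 20 20: 28→(28−5)÷1=23=w, 20→(20−5)÷1=15=o, 20→(20−5)÷1=15=o.

woo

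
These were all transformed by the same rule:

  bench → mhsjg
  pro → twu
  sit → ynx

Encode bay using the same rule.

Two steps: reverse the string, then apply a Caesar shift of +5.
Applying it to bay: reverse → yab; then shift: y+5=d, a+5=f, b+5=g.

dfg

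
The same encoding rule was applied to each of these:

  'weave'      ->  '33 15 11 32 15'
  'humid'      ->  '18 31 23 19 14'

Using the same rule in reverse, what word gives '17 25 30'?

The number is (letter's place in the alphabet, a=1) + 10.
Decoding 17 25 30: 17→(17−10)÷1=7=g, 25→(25−10)÷1=15=o, 30→(30−10)÷1=20=t.

got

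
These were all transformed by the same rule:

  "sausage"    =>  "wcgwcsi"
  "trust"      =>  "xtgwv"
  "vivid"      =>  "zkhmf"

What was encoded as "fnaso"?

Shifts by position in sausage: pos 0: s→w (+4), pos 1: a→c (+2), pos 2: u→g (+12), pos 3: s→w (+4), pos 4: a→c (+2), pos 5: g→s (+12) — repeating every 3. The shifts repeat in a cycle of length 3: positions 0,1,… shift by +4, +2, +12, then the pattern repeats.
Decoding fnaso: f−4=b, n−2=l, a−12=o, s−4=o, o−2=m.

bloom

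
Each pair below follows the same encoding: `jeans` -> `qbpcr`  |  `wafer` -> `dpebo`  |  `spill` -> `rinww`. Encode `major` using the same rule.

j(9)→q(16) and e(4)→b(1) fit y≡3x+15 (mod 26); the inverse of 3 mod 26 is 9. This is an affine cipher: with a=0,…,z=25, each position x becomes (3x+15) mod 26.
Applying it to major: m(12)→3·12+15≡25=z; a(0)→3·0+15≡15=p; j(9)→3·9+15≡16=q; o(14)→3·14+15≡5=f; r(17)→3·17+15≡14=o (all mod 26).

zpqfo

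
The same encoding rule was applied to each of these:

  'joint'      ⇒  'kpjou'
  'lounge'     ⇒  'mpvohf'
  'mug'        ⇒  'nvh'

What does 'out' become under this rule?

Compare letters: j→k is +1, o→p is +1, i→j is +1 — a constant shift. This is a Caesar cipher with shift 1.
On out: o+1=p, u+1=v, t+1=u.

pvu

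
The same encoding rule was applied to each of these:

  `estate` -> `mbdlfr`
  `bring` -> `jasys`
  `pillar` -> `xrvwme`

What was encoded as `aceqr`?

stuff

In estate: e→m is +8, s→b is +9, t→d is +10, a→l is +11 — the shift increases by 1 each position. Letter i (0-indexed) is shifted by i+8, so successive shifts are 8, 9, 10, ….
Undoing it on aceqr: a−8=s, c−9=t, e−10=u, q−11=f, r−12=f.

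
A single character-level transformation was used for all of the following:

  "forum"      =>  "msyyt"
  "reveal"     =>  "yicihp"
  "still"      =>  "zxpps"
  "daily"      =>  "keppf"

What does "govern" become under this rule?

nsciyr

It's a Vigenère-style cipher with numeric key [7,4]: position i shifts by key[i mod 2].
For govern: g+7=n, o+4=s, v+7=c, e+4=i, r+7=y, n+4=r.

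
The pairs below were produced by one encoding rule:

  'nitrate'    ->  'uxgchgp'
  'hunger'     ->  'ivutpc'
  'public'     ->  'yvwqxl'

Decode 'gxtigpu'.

tighten

n(13)→u(20) and i(8)→x(23) fit y≡15x+7 (mod 26); the inverse of 15 mod 26 is 7. This is an affine cipher: with a=0,…,z=25, each position x becomes (15x+7) mod 26.
Reversing it on gxtigpu: g(6)→7·(6−7)≡19=t; x(23)→7·(23−7)≡8=i; t(19)→7·(19−7)≡6=g; i(8)→7·(8−7)≡7=h; g(6)→7·(6−7)≡19=t; p(15)→7·(15−7)≡4=e; u(20)→7·(20−7)≡13=n (all mod 26).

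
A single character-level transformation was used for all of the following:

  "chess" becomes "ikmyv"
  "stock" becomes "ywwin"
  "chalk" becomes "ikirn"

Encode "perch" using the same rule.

Shifts by position in chess: pos 0: c→i (+6), pos 1: h→k (+3), pos 2: e→m (+8), pos 3: s→y (+6), pos 4: s→v (+3) — repeating every 3. It's a Vigenère-style cipher with numeric key [6,3,8]: position i shifts by key[i mod 3].
Applying it to perch: p+6=v, e+3=h, r+8=z, c+6=i, h+3=k.

vhzik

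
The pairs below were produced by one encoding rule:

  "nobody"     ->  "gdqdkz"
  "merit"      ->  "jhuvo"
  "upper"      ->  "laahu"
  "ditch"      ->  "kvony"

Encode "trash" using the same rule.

outry

n(13)→g(6) and o(14)→d(3) fit y≡23x+19 (mod 26); the inverse of 23 mod 26 is 17. This is an affine cipher: with a=0,…,z=25, each position x becomes (23x+19) mod 26.
On trash: t(19)→23·19+19≡14=o; r(17)→23·17+19≡20=u; a(0)→23·0+19≡19=t; s(18)→23·18+19≡17=r; h(7)→23·7+19≡24=y (all mod 26).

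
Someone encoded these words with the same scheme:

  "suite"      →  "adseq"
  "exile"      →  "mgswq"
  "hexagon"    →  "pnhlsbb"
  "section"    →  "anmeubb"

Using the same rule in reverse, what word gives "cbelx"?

usual

Each letter shifts forward by (position + 8), i.e. 8, 9, 10, … — the shift grows by one for each successive letter.
Reversing it on cbelx: c−8=u, b−9=s, e−10=u, l−11=a, x−12=l.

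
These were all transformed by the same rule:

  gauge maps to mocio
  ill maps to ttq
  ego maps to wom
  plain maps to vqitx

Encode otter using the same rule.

zmbbw

The output letters match the input read backwards, each shifted +8: gauge reversed is eguag. Two steps: reverse the string, then apply a Caesar shift of +8.
For otter: reverse → retto; then shift: r+8=z, e+8=m, t+8=b, t+8=b, o+8=w.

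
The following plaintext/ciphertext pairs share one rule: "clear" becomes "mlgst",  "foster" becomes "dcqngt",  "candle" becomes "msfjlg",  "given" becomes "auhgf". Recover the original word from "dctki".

c(2)→m(12) and l(11)→l(11) fit y≡23x+18 (mod 26); the inverse of 23 mod 26 is 17. Treating letters as 0–25, the rule is x ↦ 23x + 18 (mod 26).
Reversing it on dctki: d(3)→17·(3−18)≡5=f; c(2)→17·(2−18)≡14=o; t(19)→17·(19−18)≡17=r; k(10)→17·(10−18)≡20=u; i(8)→17·(8−18)≡12=m (all mod 26).

forum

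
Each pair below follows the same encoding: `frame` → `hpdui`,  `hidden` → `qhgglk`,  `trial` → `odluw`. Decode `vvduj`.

The output letters match the input read backwards, each shifted +3: frame reversed is emarf. The word is reversed, then every letter is shifted forward by 3.
Decoding vvduj: shift back: v−3=s, v−3=s, d−3=a, u−3=r, j−3=g → ssarg; then reverse → grass.

grass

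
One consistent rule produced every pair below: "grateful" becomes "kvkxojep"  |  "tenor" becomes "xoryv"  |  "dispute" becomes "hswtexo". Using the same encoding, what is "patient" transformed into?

tkxsorx

The shift depends on letter class: consonant g→k is +4, but vowel a→k is +10. The rule splits by letter class: vowels +10, consonants +4.
On patient: p(cons)+4=t, a(vowel)+10=k, t(cons)+4=x, i(vowel)+10=s, e(vowel)+10=o, n(cons)+4=r, t(cons)+4=x.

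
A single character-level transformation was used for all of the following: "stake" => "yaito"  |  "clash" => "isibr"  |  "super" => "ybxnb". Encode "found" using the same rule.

lvcwn

In stake: s→y is +6, t→a is +7, a→i is +8, k→t is +9 — the shift increases by 1 each position. Each letter shifts forward by (position + 6), i.e. 6, 7, 8, … — the shift grows by one for each successive letter.
For found: f+6=l, o+7=v, u+8=c, n+9=w, d+10=n.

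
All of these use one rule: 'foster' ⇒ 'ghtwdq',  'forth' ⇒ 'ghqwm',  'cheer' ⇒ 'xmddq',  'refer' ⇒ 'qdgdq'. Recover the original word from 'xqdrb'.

cream

Treating letters as 0–25, the rule is x ↦ 3x + 17 (mod 26).
Undoing it on xqdrb: x(23)→9·(23−17)≡2=c; q(16)→9·(16−17)≡17=r; d(3)→9·(3−17)≡4=e; r(17)→9·(17−17)≡0=a; b(1)→9·(1−17)≡12=m (all mod 26).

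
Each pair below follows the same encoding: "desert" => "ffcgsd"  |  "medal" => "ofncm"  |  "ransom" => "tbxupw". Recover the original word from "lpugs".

Shifts by position in desert: pos 0: d→f (+2), pos 1: e→f (+1), pos 2: s→c (+10), pos 3: e→g (+2), pos 4: r→s (+1), pos 5: t→d (+10) — repeating every 3. It's a Vigenère-style cipher with numeric key [2,1,10]: position i shifts by key[i mod 3].
Decoding lpugs: l−2=j, p−1=o, u−10=k, g−2=e, s−1=r.

joker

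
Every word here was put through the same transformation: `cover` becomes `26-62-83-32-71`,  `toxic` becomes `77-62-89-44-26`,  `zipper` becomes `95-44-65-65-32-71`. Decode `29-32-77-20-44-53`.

detail

The formula is n = 3×(alphabet index, a=1) + 17.
Reversing it on 29-32-77-20-44-53: 29→(29−17)÷3=4=d, 32→(32−17)÷3=5=e, 77→(77−17)÷3=20=t, 20→(20−17)÷3=1=a, 44→(44−17)÷3=9=i, 53→(53−17)÷3=12=l.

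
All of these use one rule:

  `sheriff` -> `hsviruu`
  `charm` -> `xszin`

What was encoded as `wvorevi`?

Each letter is replaced by its mirror in the alphabet: a↔z, b↔y, c↔x, and so on (the Atbash cipher).
Reversing it on wvorevi: w↔d, v↔e, o↔l, r↔i, e↔v, v↔e, i↔r.

deliver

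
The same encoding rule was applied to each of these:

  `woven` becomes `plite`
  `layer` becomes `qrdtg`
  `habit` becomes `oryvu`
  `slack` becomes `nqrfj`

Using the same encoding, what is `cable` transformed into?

fryqt

w(22)→p(15) and o(14)→l(11) fit y≡7x+17 (mod 26); the inverse of 7 mod 26 is 15. Treating letters as 0–25, the rule is x ↦ 7x + 17 (mod 26).
Applying it to cable: c(2)→7·2+17≡5=f; a(0)→7·0+17≡17=r; b(1)→7·1+17≡24=y; l(11)→7·11+17≡16=q; e(4)→7·4+17≡19=t (all mod 26).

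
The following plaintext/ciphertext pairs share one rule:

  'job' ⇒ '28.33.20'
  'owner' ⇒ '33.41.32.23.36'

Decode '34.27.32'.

pin

j is letter #10 and maps to 28: an offset of 18. Letters become their 1-based position plus 18 (so a→19, b→20, …).
Undoing it on 34.27.32: 34→(34−18)÷1=16=p, 27→(27−18)÷1=9=i, 32→(32−18)÷1=14=n.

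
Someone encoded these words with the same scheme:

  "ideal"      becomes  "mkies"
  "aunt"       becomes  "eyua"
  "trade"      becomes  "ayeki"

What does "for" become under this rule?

msy

The shift depends on letter class: consonant d→k is +7, but vowel i→m is +4. Vowels shift forward by 4 and consonants shift forward by 7.
On for: f(cons)+7=m, o(vowel)+4=s, r(cons)+7=y.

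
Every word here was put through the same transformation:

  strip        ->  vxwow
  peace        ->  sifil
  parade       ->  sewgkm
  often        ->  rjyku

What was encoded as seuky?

In strip: s→v is +3, t→x is +4, r→w is +5, i→o is +6 — the shift increases by 1 each position. Letter i (0-indexed) is shifted by i+3, so successive shifts are 3, 4, 5, ….
Reversing it on seuky: s−3=p, e−4=a, u−5=p, k−6=e, y−7=r.

paper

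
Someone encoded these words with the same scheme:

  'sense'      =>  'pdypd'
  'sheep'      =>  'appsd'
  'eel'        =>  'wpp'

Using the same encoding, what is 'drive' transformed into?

pgtco

The output letters match the input read backwards, each shifted +11: sense reversed is esnes. Read the word backwards and shift each letter +11.
Applying it to drive: reverse → evird; then shift: e+11=p, v+11=g, i+11=t, r+11=c, d+11=o.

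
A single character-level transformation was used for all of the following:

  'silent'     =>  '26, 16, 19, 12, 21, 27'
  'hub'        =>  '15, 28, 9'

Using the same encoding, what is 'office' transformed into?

22, 13, 13, 16, 10, 12

s is letter #19 and maps to 26: an offset of 7. Each letter is replaced by its alphabet position (a=1..z=26) + 7.
Applying it to office: o=15→22, f=6→13, f=6→13, i=9→16, c=3→10, e=5→12.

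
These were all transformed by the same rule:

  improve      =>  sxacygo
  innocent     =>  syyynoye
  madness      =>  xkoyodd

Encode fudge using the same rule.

The shift depends on letter class: consonant m→x is +11, but vowel i→s is +10. Vowels shift forward by 10 and consonants shift forward by 11.
Applying it to fudge: f(cons)+11=q, u(vowel)+10=e, d(cons)+11=o, g(cons)+11=r, e(vowel)+10=o.

qeoro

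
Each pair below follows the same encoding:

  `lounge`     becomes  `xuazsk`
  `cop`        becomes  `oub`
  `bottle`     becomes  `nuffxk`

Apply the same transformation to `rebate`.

The shift depends on letter class: consonant l→x is +12, but vowel o→u is +6. Two shifts are in play — +6 for a/e/i/o/u, +12 for every other letter.
For rebate: r(cons)+12=d, e(vowel)+6=k, b(cons)+12=n, a(vowel)+6=g, t(cons)+12=f, e(vowel)+6=k.

dkngfk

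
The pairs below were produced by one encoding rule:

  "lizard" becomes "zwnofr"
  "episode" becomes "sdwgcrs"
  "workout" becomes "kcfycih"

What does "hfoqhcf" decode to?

Every letter moves 14 places later in the alphabet, wrapping around z→a.
Reversing it on hfoqhcf: h−14=t, f−14=r, o−14=a, q−14=c, h−14=t, c−14=o, f−14=r.

tractor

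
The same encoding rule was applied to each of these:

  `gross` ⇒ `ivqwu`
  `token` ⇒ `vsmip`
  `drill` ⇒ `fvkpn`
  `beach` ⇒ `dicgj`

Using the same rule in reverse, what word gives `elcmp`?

Shifts by position in gross: pos 0: g→i (+2), pos 1: r→v (+4), pos 2: o→q (+2), pos 3: s→w (+4) — repeating every 2. A repeating key of period 2 is used — shifts +2, +4 over and over.
Reversing it on elcmp: e−2=c, l−4=h, c−2=a, m−4=i, p−2=n.

chain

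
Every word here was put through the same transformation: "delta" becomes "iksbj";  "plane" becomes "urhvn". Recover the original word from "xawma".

super

The shift increases by 1 at each position, starting from +5: 5, 6, 7, ….
Decoding xawma: x−5=s, a−6=u, w−7=p, m−8=e, a−9=r.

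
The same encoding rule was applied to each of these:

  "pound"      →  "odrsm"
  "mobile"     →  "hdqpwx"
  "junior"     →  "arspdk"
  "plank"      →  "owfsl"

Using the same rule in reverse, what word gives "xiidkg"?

p(15)→o(14) and o(14)→d(3) fit y≡11x+5 (mod 26); the inverse of 11 mod 26 is 19. Treating letters as 0–25, the rule is x ↦ 11x + 5 (mod 26).
Decoding xiidkg: x(23)→19·(23−5)≡4=e; i(8)→19·(8−5)≡5=f; i(8)→19·(8−5)≡5=f; d(3)→19·(3−5)≡14=o; k(10)→19·(10−5)≡17=r; g(6)→19·(6−5)≡19=t (all mod 26).

effort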